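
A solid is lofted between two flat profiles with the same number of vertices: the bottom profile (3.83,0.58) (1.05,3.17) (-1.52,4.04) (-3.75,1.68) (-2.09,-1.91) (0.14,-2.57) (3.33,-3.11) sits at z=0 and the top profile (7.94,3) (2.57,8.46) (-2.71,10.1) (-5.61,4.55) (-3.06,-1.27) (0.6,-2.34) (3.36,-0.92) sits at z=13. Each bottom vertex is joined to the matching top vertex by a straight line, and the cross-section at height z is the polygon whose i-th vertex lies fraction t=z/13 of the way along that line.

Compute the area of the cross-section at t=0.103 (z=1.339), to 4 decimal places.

Area at t=0.103: 41.0822

Cross-section at t=0.103: each vertex is (1-t)·p0[i] + t·p1[i].
  v1: (1-0.103)·(3.83,0.58) + 0.103·(7.94,3) = (4.2533,0.8293)
  v2: (1-0.103)·(1.05,3.17) + 0.103·(2.57,8.46) = (1.2066,3.7149)
  v3: (1-0.103)·(-1.52,4.04) + 0.103·(-2.71,10.1) = (-1.6426,4.6642)
  v4: (1-0.103)·(-3.75,1.68) + 0.103·(-5.61,4.55) = (-3.9416,1.9756)
  v5: (1-0.103)·(-2.09,-1.91) + 0.103·(-3.06,-1.27) = (-2.1899,-1.8441)
  v6: (1-0.103)·(0.14,-2.57) + 0.103·(0.6,-2.34) = (0.1874,-2.5463)
  v7: (1-0.103)·(3.33,-3.11) + 0.103·(3.36,-0.92) = (3.3331,-2.8844)
Shoelace sum Σ(x_i·y_{i+1} − x_{i+1}·y_i):
  i=1: 4.2533·3.7149 − 1.2066·0.8293 = +14.8000 (running +14.8000)
  i=2: 1.2066·4.6642 − -1.6426·3.7149 = +11.7295 (running +26.5296)
  i=3: -1.6426·1.9756 − -3.9416·4.6642 = +15.1392 (running +41.6687)
  i=4: -3.9416·-1.8441 − -2.1899·1.9756 = +11.5950 (running +53.2637)
  i=5: -2.1899·-2.5463 − 0.1874·-1.8441 = +5.9217 (running +59.1855)
  i=6: 0.1874·-2.8844 − 3.3331·-2.5463 = +7.9466 (running +67.1321)
  i=7: 3.3331·0.8293 − 4.2533·-2.8844 = +15.0324 (running +82.1645)
Area = |Σ|/2 = |82.1645|/2 = 41.0822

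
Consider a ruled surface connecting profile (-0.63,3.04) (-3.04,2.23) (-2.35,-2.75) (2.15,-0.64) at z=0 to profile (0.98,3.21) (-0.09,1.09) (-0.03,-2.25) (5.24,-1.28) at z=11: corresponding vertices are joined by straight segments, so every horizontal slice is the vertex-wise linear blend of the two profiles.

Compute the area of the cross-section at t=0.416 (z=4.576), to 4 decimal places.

Cross-section at t=0.416: each vertex is (1-t)·p0[i] + t·p1[i].
  v1: (1-0.416)·(-0.63,3.04) + 0.416·(0.98,3.21) = (0.0398,3.1107)
  v2: (1-0.416)·(-3.04,2.23) + 0.416·(-0.09,1.09) = (-1.8128,1.7558)
  v3: (1-0.416)·(-2.35,-2.75) + 0.416·(-0.03,-2.25) = (-1.3849,-2.5420)
  v4: (1-0.416)·(2.15,-0.64) + 0.416·(5.24,-1.28) = (3.4354,-0.9062)
Shoelace sum Σ(x_i·y_{i+1} − x_{i+1}·y_i):
  i=1: 0.0398·1.7558 − -1.8128·3.1107 = +5.7089 (running +5.7089)
  i=2: -1.8128·-2.5420 − -1.3849·1.7558 = +7.0397 (running +12.7486)
  i=3: -1.3849·-0.9062 − 3.4354·-2.5420 = +9.9879 (running +22.7365)
  i=4: 3.4354·3.1107 − 0.0398·-0.9062 = +10.7227 (running +33.4592)
Area = |Σ|/2 = |33.4592|/2 = 16.7296

Area at t=0.416: 16.7296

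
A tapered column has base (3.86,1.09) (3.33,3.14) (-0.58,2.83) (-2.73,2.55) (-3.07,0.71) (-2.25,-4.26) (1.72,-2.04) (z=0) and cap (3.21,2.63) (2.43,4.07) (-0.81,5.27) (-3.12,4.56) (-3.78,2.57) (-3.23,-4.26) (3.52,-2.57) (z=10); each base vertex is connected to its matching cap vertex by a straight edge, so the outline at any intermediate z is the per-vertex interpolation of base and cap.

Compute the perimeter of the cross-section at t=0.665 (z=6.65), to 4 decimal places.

Perimeter at t=0.665: 26.5486

Cross-section at t=0.665: each vertex is (1-t)·p0[i] + t·p1[i].
  v1: (1-0.665)·(3.86,1.09) + 0.665·(3.21,2.63) = (3.4278,2.1141)
  v2: (1-0.665)·(3.33,3.14) + 0.665·(2.43,4.07) = (2.7315,3.7585)
  v3: (1-0.665)·(-0.58,2.83) + 0.665·(-0.81,5.27) = (-0.7329,4.4526)
  v4: (1-0.665)·(-2.73,2.55) + 0.665·(-3.12,4.56) = (-2.9893,3.8866)
  v5: (1-0.665)·(-3.07,0.71) + 0.665·(-3.78,2.57) = (-3.5421,1.9469)
  v6: (1-0.665)·(-2.25,-4.26) + 0.665·(-3.23,-4.26) = (-2.9017,-4.2600)
  v7: (1-0.665)·(1.72,-2.04) + 0.665·(3.52,-2.57) = (2.9170,-2.3924)
Perimeter = Σ |v_{i+1} − v_i|:
  edge 1→2: √(-0.6963² + 1.6444²) = 1.7857 (running 1.7857)
  edge 2→3: √(-3.4645² + 0.6942²) = 3.5333 (running 5.3190)
  edge 3→4: √(-2.2564² + -0.5660²) = 2.3263 (running 7.6453)
  edge 4→5: √(-0.5528² + -1.9398²) = 2.0170 (running 9.6623)
  edge 5→6: √(0.6404² + -6.2069²) = 6.2399 (running 15.9021)
  edge 6→7: √(5.8187² + 1.8676²) = 6.1111 (running 22.0132)
  edge 7→1: √(0.5107² + 4.5065²) = 4.5354 (running 26.5486)
Perimeter = 26.5486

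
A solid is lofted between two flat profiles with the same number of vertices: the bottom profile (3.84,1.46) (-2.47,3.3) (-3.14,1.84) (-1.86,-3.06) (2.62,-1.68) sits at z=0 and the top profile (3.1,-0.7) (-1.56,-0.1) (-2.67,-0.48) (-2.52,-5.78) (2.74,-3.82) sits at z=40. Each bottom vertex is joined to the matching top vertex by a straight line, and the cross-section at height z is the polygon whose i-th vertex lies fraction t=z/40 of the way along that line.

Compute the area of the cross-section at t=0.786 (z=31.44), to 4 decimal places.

Cross-section at t=0.786: each vertex is (1-t)·p0[i] + t·p1[i].
  v1: (1-0.786)·(3.84,1.46) + 0.786·(3.1,-0.7) = (3.2584,-0.2378)
  v2: (1-0.786)·(-2.47,3.3) + 0.786·(-1.56,-0.1) = (-1.7547,0.6276)
  v3: (1-0.786)·(-3.14,1.84) + 0.786·(-2.67,-0.48) = (-2.7706,0.0165)
  v4: (1-0.786)·(-1.86,-3.06) + 0.786·(-2.52,-5.78) = (-2.3788,-5.1979)
  v5: (1-0.786)·(2.62,-1.68) + 0.786·(2.74,-3.82) = (2.7143,-3.3620)
Shoelace sum Σ(x_i·y_{i+1} − x_{i+1}·y_i):
  i=1: 3.2584·0.6276 − -1.7547·-0.2378 = +1.6277 (running +1.6277)
  i=2: -1.7547·0.0165 − -2.7706·0.6276 = +1.7099 (running +3.3376)
  i=3: -2.7706·-5.1979 − -2.3788·0.0165 = +14.4405 (running +17.7781)
  i=4: -2.3788·-3.3620 − 2.7143·-5.1979 = +22.1063 (running +39.8844)
  i=5: 2.7143·-0.2378 − 3.2584·-3.3620 = +10.3094 (running +50.1938)
Area = |Σ|/2 = |50.1938|/2 = 25.0969

Area at t=0.786: 25.0969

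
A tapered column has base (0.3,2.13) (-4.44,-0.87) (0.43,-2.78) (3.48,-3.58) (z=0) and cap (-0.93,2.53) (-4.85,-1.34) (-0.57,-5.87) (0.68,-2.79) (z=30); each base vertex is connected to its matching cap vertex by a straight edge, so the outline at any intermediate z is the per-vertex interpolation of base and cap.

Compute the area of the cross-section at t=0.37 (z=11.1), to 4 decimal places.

Area at t=0.37: 21.5739

Cross-section at t=0.37: each vertex is (1-t)·p0[i] + t·p1[i].
  v1: (1-0.37)·(0.3,2.13) + 0.37·(-0.93,2.53) = (-0.1551,2.2780)
  v2: (1-0.37)·(-4.44,-0.87) + 0.37·(-4.85,-1.34) = (-4.5917,-1.0439)
  v3: (1-0.37)·(0.43,-2.78) + 0.37·(-0.57,-5.87) = (0.0600,-3.9233)
  v4: (1-0.37)·(3.48,-3.58) + 0.37·(0.68,-2.79) = (2.4440,-3.2877)
Shoelace sum Σ(x_i·y_{i+1} − x_{i+1}·y_i):
  i=1: -0.1551·-1.0439 − -4.5917·2.2780 = +10.6218 (running +10.6218)
  i=2: -4.5917·-3.9233 − 0.0600·-1.0439 = +18.0773 (running +28.6991)
  i=3: 0.0600·-3.2877 − 2.4440·-3.9233 = +9.3913 (running +38.0903)
  i=4: 2.4440·2.2780 − -0.1551·-3.2877 = +5.0575 (running +43.1478)
Area = |Σ|/2 = |43.1478|/2 = 21.5739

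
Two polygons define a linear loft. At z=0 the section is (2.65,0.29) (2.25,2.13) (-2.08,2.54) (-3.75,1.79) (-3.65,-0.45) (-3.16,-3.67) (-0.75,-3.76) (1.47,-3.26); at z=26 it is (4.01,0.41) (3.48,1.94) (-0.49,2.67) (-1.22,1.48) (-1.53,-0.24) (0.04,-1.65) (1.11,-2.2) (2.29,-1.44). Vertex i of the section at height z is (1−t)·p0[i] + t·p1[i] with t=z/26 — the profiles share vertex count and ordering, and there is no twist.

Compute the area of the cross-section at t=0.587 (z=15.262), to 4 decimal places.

Cross-section at t=0.587: each vertex is (1-t)·p0[i] + t·p1[i].
  v1: (1-0.587)·(2.65,0.29) + 0.587·(4.01,0.41) = (3.4483,0.3604)
  v2: (1-0.587)·(2.25,2.13) + 0.587·(3.48,1.94) = (2.9720,2.0185)
  v3: (1-0.587)·(-2.08,2.54) + 0.587·(-0.49,2.67) = (-1.1467,2.6163)
  v4: (1-0.587)·(-3.75,1.79) + 0.587·(-1.22,1.48) = (-2.2649,1.6080)
  v5: (1-0.587)·(-3.65,-0.45) + 0.587·(-1.53,-0.24) = (-2.4056,-0.3267)
  v6: (1-0.587)·(-3.16,-3.67) + 0.587·(0.04,-1.65) = (-1.2816,-2.4843)
  v7: (1-0.587)·(-0.75,-3.76) + 0.587·(1.11,-2.2) = (0.3418,-2.8443)
  v8: (1-0.587)·(1.47,-3.26) + 0.587·(2.29,-1.44) = (1.9513,-2.1917)
Shoelace sum Σ(x_i·y_{i+1} − x_{i+1}·y_i):
  i=1: 3.4483·2.0185 − 2.9720·0.3604 = +5.8891 (running +5.8891)
  i=2: 2.9720·2.6163 − -1.1467·2.0185 = +10.0902 (running +15.9793)
  i=3: -1.1467·1.6080 − -2.2649·2.6163 = +4.0818 (running +20.0611)
  i=4: -2.2649·-0.3267 − -2.4056·1.6080 = +4.6082 (running +24.6693)
  i=5: -2.4056·-2.4843 − -1.2816·-0.3267 = +5.5573 (running +30.2266)
  i=6: -1.2816·-2.8443 − 0.3418·-2.4843 = +4.4944 (running +34.7210)
  i=7: 0.3418·-2.1917 − 1.9513·-2.8443 = +4.8010 (running +39.5220)
  i=8: 1.9513·0.3604 − 3.4483·-2.1917 = +8.2609 (running +47.7829)
Area = |Σ|/2 = |47.7829|/2 = 23.8915

Area at t=0.587: 23.8915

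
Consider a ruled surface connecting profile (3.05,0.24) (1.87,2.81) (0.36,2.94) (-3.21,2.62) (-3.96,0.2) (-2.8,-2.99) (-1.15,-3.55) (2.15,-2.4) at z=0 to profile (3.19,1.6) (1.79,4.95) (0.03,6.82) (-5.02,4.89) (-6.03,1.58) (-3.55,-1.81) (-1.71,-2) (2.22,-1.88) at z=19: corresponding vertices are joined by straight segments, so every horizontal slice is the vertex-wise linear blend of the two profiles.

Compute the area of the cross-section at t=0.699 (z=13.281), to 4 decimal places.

Area at t=0.699: 51.2475

Cross-section at t=0.699: each vertex is (1-t)·p0[i] + t·p1[i].
  v1: (1-0.699)·(3.05,0.24) + 0.699·(3.19,1.6) = (3.1479,1.1906)
  v2: (1-0.699)·(1.87,2.81) + 0.699·(1.79,4.95) = (1.8141,4.3059)
  v3: (1-0.699)·(0.36,2.94) + 0.699·(0.03,6.82) = (0.1293,5.6521)
  v4: (1-0.699)·(-3.21,2.62) + 0.699·(-5.02,4.89) = (-4.4752,4.2067)
  v5: (1-0.699)·(-3.96,0.2) + 0.699·(-6.03,1.58) = (-5.4069,1.1646)
  v6: (1-0.699)·(-2.8,-2.99) + 0.699·(-3.55,-1.81) = (-3.3242,-2.1652)
  v7: (1-0.699)·(-1.15,-3.55) + 0.699·(-1.71,-2) = (-1.5414,-2.4665)
  v8: (1-0.699)·(2.15,-2.4) + 0.699·(2.22,-1.88) = (2.1989,-2.0365)
Shoelace sum Σ(x_i·y_{i+1} − x_{i+1}·y_i):
  i=1: 3.1479·4.3059 − 1.8141·1.1906 = +11.3943 (running +11.3943)
  i=2: 1.8141·5.6521 − 0.1293·4.3059 = +9.6965 (running +21.0908)
  i=3: 0.1293·4.2067 − -4.4752·5.6521 = +25.8384 (running +46.9292)
  i=4: -4.4752·1.1646 − -5.4069·4.2067 = +17.5336 (running +64.4628)
  i=5: -5.4069·-2.1652 − -3.3242·1.1646 = +15.5785 (running +80.0413)
  i=6: -3.3242·-2.4665 − -1.5414·-2.1652 = +4.8619 (running +84.9032)
  i=7: -1.5414·-2.0365 − 2.1989·-2.4665 = +8.5629 (running +93.4662)
  i=8: 2.1989·1.1906 − 3.1479·-2.0365 = +9.0288 (running +102.4950)
Area = |Σ|/2 = |102.4950|/2 = 51.2475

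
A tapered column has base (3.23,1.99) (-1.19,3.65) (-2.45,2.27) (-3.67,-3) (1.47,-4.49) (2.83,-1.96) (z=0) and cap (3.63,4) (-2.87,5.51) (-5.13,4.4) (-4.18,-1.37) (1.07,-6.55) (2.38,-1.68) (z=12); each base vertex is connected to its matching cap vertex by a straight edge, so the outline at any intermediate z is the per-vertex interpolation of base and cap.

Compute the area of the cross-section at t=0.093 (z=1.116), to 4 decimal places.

Cross-section at t=0.093: each vertex is (1-t)·p0[i] + t·p1[i].
  v1: (1-0.093)·(3.23,1.99) + 0.093·(3.63,4) = (3.2672,2.1769)
  v2: (1-0.093)·(-1.19,3.65) + 0.093·(-2.87,5.51) = (-1.3462,3.8230)
  v3: (1-0.093)·(-2.45,2.27) + 0.093·(-5.13,4.4) = (-2.6992,2.4681)
  v4: (1-0.093)·(-3.67,-3) + 0.093·(-4.18,-1.37) = (-3.7174,-2.8484)
  v5: (1-0.093)·(1.47,-4.49) + 0.093·(1.07,-6.55) = (1.4328,-4.6816)
  v6: (1-0.093)·(2.83,-1.96) + 0.093·(2.38,-1.68) = (2.7882,-1.9340)
Shoelace sum Σ(x_i·y_{i+1} − x_{i+1}·y_i):
  i=1: 3.2672·3.8230 − -1.3462·2.1769 = +15.4211 (running +15.4211)
  i=2: -1.3462·2.4681 − -2.6992·3.8230 = +6.9965 (running +22.4176)
  i=3: -2.6992·-2.8484 − -3.7174·2.4681 = +16.8635 (running +39.2811)
  i=4: -3.7174·-4.6816 − 1.4328·-2.8484 = +21.4846 (running +60.7658)
  i=5: 1.4328·-1.9340 − 2.7882·-4.6816 = +10.2820 (running +71.0477)
  i=6: 2.7882·2.1769 − 3.2672·-1.9340 = +12.3882 (running +83.4360)
Area = |Σ|/2 = |83.4360|/2 = 41.7180

Area at t=0.093: 41.7180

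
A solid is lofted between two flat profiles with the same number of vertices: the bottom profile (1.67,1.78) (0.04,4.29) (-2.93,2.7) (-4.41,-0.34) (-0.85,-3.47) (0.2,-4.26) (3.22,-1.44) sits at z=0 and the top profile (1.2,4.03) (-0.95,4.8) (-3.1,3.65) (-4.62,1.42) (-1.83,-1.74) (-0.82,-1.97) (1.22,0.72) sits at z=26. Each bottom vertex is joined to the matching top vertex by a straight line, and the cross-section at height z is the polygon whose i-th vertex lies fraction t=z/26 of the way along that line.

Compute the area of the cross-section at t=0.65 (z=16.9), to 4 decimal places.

Area at t=0.65: 29.7291

Cross-section at t=0.65: each vertex is (1-t)·p0[i] + t·p1[i].
  v1: (1-0.65)·(1.67,1.78) + 0.65·(1.2,4.03) = (1.3645,3.2425)
  v2: (1-0.65)·(0.04,4.29) + 0.65·(-0.95,4.8) = (-0.6035,4.6215)
  v3: (1-0.65)·(-2.93,2.7) + 0.65·(-3.1,3.65) = (-3.0405,3.3175)
  v4: (1-0.65)·(-4.41,-0.34) + 0.65·(-4.62,1.42) = (-4.5465,0.8040)
  v5: (1-0.65)·(-0.85,-3.47) + 0.65·(-1.83,-1.74) = (-1.4870,-2.3455)
  v6: (1-0.65)·(0.2,-4.26) + 0.65·(-0.82,-1.97) = (-0.4630,-2.7715)
  v7: (1-0.65)·(3.22,-1.44) + 0.65·(1.22,0.72) = (1.9200,-0.0360)
Shoelace sum Σ(x_i·y_{i+1} − x_{i+1}·y_i):
  i=1: 1.3645·4.6215 − -0.6035·3.2425 = +8.2629 (running +8.2629)
  i=2: -0.6035·3.3175 − -3.0405·4.6215 = +12.0496 (running +20.3124)
  i=3: -3.0405·0.8040 − -4.5465·3.3175 = +12.6385 (running +32.9509)
  i=4: -4.5465·-2.3455 − -1.4870·0.8040 = +11.8594 (running +44.8103)
  i=5: -1.4870·-2.7715 − -0.4630·-2.3455 = +3.0353 (running +47.8455)
  i=6: -0.4630·-0.0360 − 1.9200·-2.7715 = +5.3379 (running +53.1835)
  i=7: 1.9200·3.2425 − 1.3645·-0.0360 = +6.2747 (running +59.4582)
Area = |Σ|/2 = |59.4582|/2 = 29.7291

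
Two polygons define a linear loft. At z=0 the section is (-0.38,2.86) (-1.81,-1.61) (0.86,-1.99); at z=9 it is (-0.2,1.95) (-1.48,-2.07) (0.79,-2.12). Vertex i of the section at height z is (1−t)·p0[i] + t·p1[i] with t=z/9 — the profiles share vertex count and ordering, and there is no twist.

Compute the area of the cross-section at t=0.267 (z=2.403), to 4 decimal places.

Area at t=0.267: 5.7776

Cross-section at t=0.267: each vertex is (1-t)·p0[i] + t·p1[i].
  v1: (1-0.267)·(-0.38,2.86) + 0.267·(-0.2,1.95) = (-0.3319,2.6170)
  v2: (1-0.267)·(-1.81,-1.61) + 0.267·(-1.48,-2.07) = (-1.7219,-1.7328)
  v3: (1-0.267)·(0.86,-1.99) + 0.267·(0.79,-2.12) = (0.8413,-2.0247)
Shoelace sum Σ(x_i·y_{i+1} − x_{i+1}·y_i):
  i=1: -0.3319·-1.7328 − -1.7219·2.6170 = +5.0814 (running +5.0814)
  i=2: -1.7219·-2.0247 − 0.8413·-1.7328 = +4.9442 (running +10.0256)
  i=3: 0.8413·2.6170 − -0.3319·-2.0247 = +1.5297 (running +11.5552)
Area = |Σ|/2 = |11.5552|/2 = 5.7776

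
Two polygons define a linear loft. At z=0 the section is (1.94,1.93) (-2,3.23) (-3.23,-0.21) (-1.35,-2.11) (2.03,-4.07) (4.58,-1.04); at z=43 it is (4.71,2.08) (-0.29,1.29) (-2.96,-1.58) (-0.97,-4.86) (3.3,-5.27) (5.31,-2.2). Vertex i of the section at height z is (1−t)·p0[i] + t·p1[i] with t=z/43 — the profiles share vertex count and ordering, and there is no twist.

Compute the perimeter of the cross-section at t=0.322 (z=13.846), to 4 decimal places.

Cross-section at t=0.322: each vertex is (1-t)·p0[i] + t·p1[i].
  v1: (1-0.322)·(1.94,1.93) + 0.322·(4.71,2.08) = (2.8319,1.9783)
  v2: (1-0.322)·(-2,3.23) + 0.322·(-0.29,1.29) = (-1.4494,2.6053)
  v3: (1-0.322)·(-3.23,-0.21) + 0.322·(-2.96,-1.58) = (-3.1431,-0.6511)
  v4: (1-0.322)·(-1.35,-2.11) + 0.322·(-0.97,-4.86) = (-1.2276,-2.9955)
  v5: (1-0.322)·(2.03,-4.07) + 0.322·(3.3,-5.27) = (2.4389,-4.4564)
  v6: (1-0.322)·(4.58,-1.04) + 0.322·(5.31,-2.2) = (4.8151,-1.4135)
Perimeter = Σ |v_{i+1} − v_i|:
  edge 1→2: √(-4.2813² + 0.6270²) = 4.3270 (running 4.3270)
  edge 2→3: √(-1.6937² + -3.2565²) = 3.6706 (running 7.9976)
  edge 3→4: √(1.9154² + -2.3444²) = 3.0274 (running 11.0249)
  edge 4→5: √(3.6666² + -1.4609²) = 3.9469 (running 14.9718)
  edge 5→6: √(2.3761² + 3.0429²) = 3.8607 (running 18.8325)
  edge 6→1: √(-1.9831² + 3.3918²) = 3.9290 (running 22.7615)
Perimeter = 22.7615

Perimeter at t=0.322: 22.7615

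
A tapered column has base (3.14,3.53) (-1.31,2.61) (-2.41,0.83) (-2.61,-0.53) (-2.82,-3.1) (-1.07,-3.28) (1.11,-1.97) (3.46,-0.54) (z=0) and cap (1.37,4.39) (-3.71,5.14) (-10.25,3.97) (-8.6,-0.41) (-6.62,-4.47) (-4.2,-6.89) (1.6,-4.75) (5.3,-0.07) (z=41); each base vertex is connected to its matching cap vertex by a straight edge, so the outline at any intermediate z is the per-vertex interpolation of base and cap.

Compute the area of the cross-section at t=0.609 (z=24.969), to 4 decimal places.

Area at t=0.609: 77.6415

Cross-section at t=0.609: each vertex is (1-t)·p0[i] + t·p1[i].
  v1: (1-0.609)·(3.14,3.53) + 0.609·(1.37,4.39) = (2.0621,4.0537)
  v2: (1-0.609)·(-1.31,2.61) + 0.609·(-3.71,5.14) = (-2.7716,4.1508)
  v3: (1-0.609)·(-2.41,0.83) + 0.609·(-10.25,3.97) = (-7.1846,2.7423)
  v4: (1-0.609)·(-2.61,-0.53) + 0.609·(-8.6,-0.41) = (-6.2579,-0.4569)
  v5: (1-0.609)·(-2.82,-3.1) + 0.609·(-6.62,-4.47) = (-5.1342,-3.9343)
  v6: (1-0.609)·(-1.07,-3.28) + 0.609·(-4.2,-6.89) = (-2.9762,-5.4785)
  v7: (1-0.609)·(1.11,-1.97) + 0.609·(1.6,-4.75) = (1.4084,-3.6630)
  v8: (1-0.609)·(3.46,-0.54) + 0.609·(5.3,-0.07) = (4.5806,-0.2538)
Shoelace sum Σ(x_i·y_{i+1} − x_{i+1}·y_i):
  i=1: 2.0621·4.1508 − -2.7716·4.0537 = +19.7945 (running +19.7945)
  i=2: -2.7716·2.7423 − -7.1846·4.1508 = +22.2210 (running +42.0155)
  i=3: -7.1846·-0.4569 − -6.2579·2.7423 = +20.4436 (running +62.4591)
  i=4: -6.2579·-3.9343 − -5.1342·-0.4569 = +22.2748 (running +84.7339)
  i=5: -5.1342·-5.4785 − -2.9762·-3.9343 = +16.4184 (running +101.1523)
  i=6: -2.9762·-3.6630 − 1.4084·-5.4785 = +18.6177 (running +119.7700)
  i=7: 1.4084·-0.2538 − 4.5806·-3.6630 = +16.4213 (running +136.1913)
  i=8: 4.5806·4.0537 − 2.0621·-0.2538 = +19.0917 (running +155.2830)
Area = |Σ|/2 = |155.2830|/2 = 77.6415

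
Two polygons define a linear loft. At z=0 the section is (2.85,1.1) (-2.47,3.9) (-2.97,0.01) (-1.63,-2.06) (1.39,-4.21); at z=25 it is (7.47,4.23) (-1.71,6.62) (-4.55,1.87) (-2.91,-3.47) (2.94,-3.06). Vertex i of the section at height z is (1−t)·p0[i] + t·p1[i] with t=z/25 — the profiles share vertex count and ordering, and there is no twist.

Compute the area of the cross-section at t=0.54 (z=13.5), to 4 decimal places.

Cross-section at t=0.54: each vertex is (1-t)·p0[i] + t·p1[i].
  v1: (1-0.54)·(2.85,1.1) + 0.54·(7.47,4.23) = (5.3448,2.7902)
  v2: (1-0.54)·(-2.47,3.9) + 0.54·(-1.71,6.62) = (-2.0596,5.3688)
  v3: (1-0.54)·(-2.97,0.01) + 0.54·(-4.55,1.87) = (-3.8232,1.0144)
  v4: (1-0.54)·(-1.63,-2.06) + 0.54·(-2.91,-3.47) = (-2.3212,-2.8214)
  v5: (1-0.54)·(1.39,-4.21) + 0.54·(2.94,-3.06) = (2.2270,-3.5890)
Shoelace sum Σ(x_i·y_{i+1} − x_{i+1}·y_i):
  i=1: 5.3448·5.3688 − -2.0596·2.7902 = +34.4419 (running +34.4419)
  i=2: -2.0596·1.0144 − -3.8232·5.3688 = +18.4367 (running +52.8786)
  i=3: -3.8232·-2.8214 − -2.3212·1.0144 = +13.1414 (running +66.0200)
  i=4: -2.3212·-3.5890 − 2.2270·-2.8214 = +14.6140 (running +80.6340)
  i=5: 2.2270·2.7902 − 5.3448·-3.5890 = +25.3963 (running +106.0303)
Area = |Σ|/2 = |106.0303|/2 = 53.0152

Area at t=0.54: 53.0152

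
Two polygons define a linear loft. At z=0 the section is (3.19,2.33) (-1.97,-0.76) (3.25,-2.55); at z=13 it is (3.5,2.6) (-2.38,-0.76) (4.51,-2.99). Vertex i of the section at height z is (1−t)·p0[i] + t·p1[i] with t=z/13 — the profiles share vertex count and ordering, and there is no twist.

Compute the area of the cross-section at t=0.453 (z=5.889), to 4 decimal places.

Area at t=0.453: 15.0561

Cross-section at t=0.453: each vertex is (1-t)·p0[i] + t·p1[i].
  v1: (1-0.453)·(3.19,2.33) + 0.453·(3.5,2.6) = (3.3304,2.4523)
  v2: (1-0.453)·(-1.97,-0.76) + 0.453·(-2.38,-0.76) = (-2.1557,-0.7600)
  v3: (1-0.453)·(3.25,-2.55) + 0.453·(4.51,-2.99) = (3.8208,-2.7493)
Shoelace sum Σ(x_i·y_{i+1} − x_{i+1}·y_i):
  i=1: 3.3304·-0.7600 − -2.1557·2.4523 = +2.7554 (running +2.7554)
  i=2: -2.1557·-2.7493 − 3.8208·-0.7600 = +8.8306 (running +11.5860)
  i=3: 3.8208·2.4523 − 3.3304·-2.7493 = +18.5262 (running +30.1121)
Area = |Σ|/2 = |30.1121|/2 = 15.0561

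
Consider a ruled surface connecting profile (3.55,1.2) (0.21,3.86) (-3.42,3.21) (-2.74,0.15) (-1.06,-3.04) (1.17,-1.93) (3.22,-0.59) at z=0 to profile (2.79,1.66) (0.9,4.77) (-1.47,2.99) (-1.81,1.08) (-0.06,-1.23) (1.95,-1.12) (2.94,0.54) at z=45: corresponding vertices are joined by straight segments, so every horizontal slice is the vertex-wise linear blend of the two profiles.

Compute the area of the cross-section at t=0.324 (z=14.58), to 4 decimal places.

Area at t=0.324: 26.6888

Cross-section at t=0.324: each vertex is (1-t)·p0[i] + t·p1[i].
  v1: (1-0.324)·(3.55,1.2) + 0.324·(2.79,1.66) = (3.3038,1.3490)
  v2: (1-0.324)·(0.21,3.86) + 0.324·(0.9,4.77) = (0.4336,4.1548)
  v3: (1-0.324)·(-3.42,3.21) + 0.324·(-1.47,2.99) = (-2.7882,3.1387)
  v4: (1-0.324)·(-2.74,0.15) + 0.324·(-1.81,1.08) = (-2.4387,0.4513)
  v5: (1-0.324)·(-1.06,-3.04) + 0.324·(-0.06,-1.23) = (-0.7360,-2.4536)
  v6: (1-0.324)·(1.17,-1.93) + 0.324·(1.95,-1.12) = (1.4227,-1.6676)
  v7: (1-0.324)·(3.22,-0.59) + 0.324·(2.94,0.54) = (3.1293,-0.2239)
Shoelace sum Σ(x_i·y_{i+1} − x_{i+1}·y_i):
  i=1: 3.3038·4.1548 − 0.4336·1.3490 = +13.1417 (running +13.1417)
  i=2: 0.4336·3.1387 − -2.7882·4.1548 = +12.9453 (running +26.0871)
  i=3: -2.7882·0.4513 − -2.4387·3.1387 = +6.3960 (running +32.4830)
  i=4: -2.4387·-2.4536 − -0.7360·0.4513 = +6.3156 (running +38.7986)
  i=5: -0.7360·-1.6676 − 1.4227·-2.4536 = +4.7181 (running +43.5167)
  i=6: 1.4227·-0.2239 − 3.1293·-1.6676 = +4.8997 (running +48.4164)
  i=7: 3.1293·1.3490 − 3.3038·-0.2239 = +4.9612 (running +53.3776)
Area = |Σ|/2 = |53.3776|/2 = 26.6888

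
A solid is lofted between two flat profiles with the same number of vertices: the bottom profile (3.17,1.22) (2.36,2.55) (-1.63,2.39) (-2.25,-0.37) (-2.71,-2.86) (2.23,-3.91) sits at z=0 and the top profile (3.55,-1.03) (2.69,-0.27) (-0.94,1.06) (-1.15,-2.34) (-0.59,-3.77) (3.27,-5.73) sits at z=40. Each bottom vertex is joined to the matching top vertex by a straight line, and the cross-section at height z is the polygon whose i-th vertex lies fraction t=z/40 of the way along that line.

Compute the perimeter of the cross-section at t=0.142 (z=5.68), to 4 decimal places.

Perimeter at t=0.142: 20.7670

Cross-section at t=0.142: each vertex is (1-t)·p0[i] + t·p1[i].
  v1: (1-0.142)·(3.17,1.22) + 0.142·(3.55,-1.03) = (3.2240,0.9005)
  v2: (1-0.142)·(2.36,2.55) + 0.142·(2.69,-0.27) = (2.4069,2.1496)
  v3: (1-0.142)·(-1.63,2.39) + 0.142·(-0.94,1.06) = (-1.5320,2.2011)
  v4: (1-0.142)·(-2.25,-0.37) + 0.142·(-1.15,-2.34) = (-2.0938,-0.6497)
  v5: (1-0.142)·(-2.71,-2.86) + 0.142·(-0.59,-3.77) = (-2.4090,-2.9892)
  v6: (1-0.142)·(2.23,-3.91) + 0.142·(3.27,-5.73) = (2.3777,-4.1684)
Perimeter = Σ |v_{i+1} − v_i|:
  edge 1→2: √(-0.8171² + 1.2491²) = 1.4926 (running 1.4926)
  edge 2→3: √(-3.9389² + 0.0516²) = 3.9392 (running 5.4318)
  edge 3→4: √(-0.5618² + -2.8509²) = 2.9057 (running 8.3375)
  edge 4→5: √(-0.3152² + -2.3395²) = 2.3606 (running 10.6981)
  edge 5→6: √(4.7866² + -1.1792²) = 4.9298 (running 15.6279)
  edge 6→1: √(0.8463² + 5.0689²) = 5.1391 (running 20.7670)
Perimeter = 20.7670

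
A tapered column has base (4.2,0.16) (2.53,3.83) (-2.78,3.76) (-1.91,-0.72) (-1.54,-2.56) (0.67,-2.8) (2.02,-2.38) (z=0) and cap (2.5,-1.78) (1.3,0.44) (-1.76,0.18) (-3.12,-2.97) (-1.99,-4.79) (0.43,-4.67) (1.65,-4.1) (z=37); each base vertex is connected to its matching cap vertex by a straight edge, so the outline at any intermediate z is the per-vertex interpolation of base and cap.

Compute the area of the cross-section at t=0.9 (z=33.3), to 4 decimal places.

Area at t=0.9: 23.0097

Cross-section at t=0.9: each vertex is (1-t)·p0[i] + t·p1[i].
  v1: (1-0.9)·(4.2,0.16) + 0.9·(2.5,-1.78) = (2.6700,-1.5860)
  v2: (1-0.9)·(2.53,3.83) + 0.9·(1.3,0.44) = (1.4230,0.7790)
  v3: (1-0.9)·(-2.78,3.76) + 0.9·(-1.76,0.18) = (-1.8620,0.5380)
  v4: (1-0.9)·(-1.91,-0.72) + 0.9·(-3.12,-2.97) = (-2.9990,-2.7450)
  v5: (1-0.9)·(-1.54,-2.56) + 0.9·(-1.99,-4.79) = (-1.9450,-4.5670)
  v6: (1-0.9)·(0.67,-2.8) + 0.9·(0.43,-4.67) = (0.4540,-4.4830)
  v7: (1-0.9)·(2.02,-2.38) + 0.9·(1.65,-4.1) = (1.6870,-3.9280)
Shoelace sum Σ(x_i·y_{i+1} − x_{i+1}·y_i):
  i=1: 2.6700·0.7790 − 1.4230·-1.5860 = +4.3368 (running +4.3368)
  i=2: 1.4230·0.5380 − -1.8620·0.7790 = +2.2161 (running +6.5529)
  i=3: -1.8620·-2.7450 − -2.9990·0.5380 = +6.7247 (running +13.2775)
  i=4: -2.9990·-4.5670 − -1.9450·-2.7450 = +8.3574 (running +21.6349)
  i=5: -1.9450·-4.4830 − 0.4540·-4.5670 = +10.7929 (running +32.4278)
  i=6: 0.4540·-3.9280 − 1.6870·-4.4830 = +5.7795 (running +38.2073)
  i=7: 1.6870·-1.5860 − 2.6700·-3.9280 = +7.8122 (running +46.0195)
Area = |Σ|/2 = |46.0195|/2 = 23.0097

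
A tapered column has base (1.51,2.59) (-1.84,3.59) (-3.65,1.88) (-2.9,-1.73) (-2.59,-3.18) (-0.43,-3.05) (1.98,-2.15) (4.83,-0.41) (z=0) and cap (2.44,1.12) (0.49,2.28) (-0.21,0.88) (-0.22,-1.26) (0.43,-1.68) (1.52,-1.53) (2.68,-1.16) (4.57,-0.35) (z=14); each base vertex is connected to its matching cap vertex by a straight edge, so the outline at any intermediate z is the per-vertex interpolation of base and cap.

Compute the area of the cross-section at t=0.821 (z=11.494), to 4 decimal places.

Cross-section at t=0.821: each vertex is (1-t)·p0[i] + t·p1[i].
  v1: (1-0.821)·(1.51,2.59) + 0.821·(2.44,1.12) = (2.2735,1.3831)
  v2: (1-0.821)·(-1.84,3.59) + 0.821·(0.49,2.28) = (0.0729,2.5145)
  v3: (1-0.821)·(-3.65,1.88) + 0.821·(-0.21,0.88) = (-0.8258,1.0590)
  v4: (1-0.821)·(-2.9,-1.73) + 0.821·(-0.22,-1.26) = (-0.6997,-1.3441)
  v5: (1-0.821)·(-2.59,-3.18) + 0.821·(0.43,-1.68) = (-0.1106,-1.9485)
  v6: (1-0.821)·(-0.43,-3.05) + 0.821·(1.52,-1.53) = (1.1709,-1.8021)
  v7: (1-0.821)·(1.98,-2.15) + 0.821·(2.68,-1.16) = (2.5547,-1.3372)
  v8: (1-0.821)·(4.83,-0.41) + 0.821·(4.57,-0.35) = (4.6165,-0.3607)
Shoelace sum Σ(x_i·y_{i+1} − x_{i+1}·y_i):
  i=1: 2.2735·2.5145 − 0.0729·1.3831 = +5.6159 (running +5.6159)
  i=2: 0.0729·1.0590 − -0.8258·2.5145 = +2.1536 (running +7.7695)
  i=3: -0.8258·-1.3441 − -0.6997·1.0590 = +1.8509 (running +9.6204)
  i=4: -0.6997·-1.9485 − -0.1106·-1.3441 = +1.2148 (running +10.8352)
  i=5: -0.1106·-1.8021 − 1.1709·-1.9485 = +2.4809 (running +13.3161)
  i=6: 1.1709·-1.3372 − 2.5547·-1.8021 = +3.0380 (running +16.3540)
  i=7: 2.5547·-0.3607 − 4.6165·-1.3372 = +5.2517 (running +21.6057)
  i=8: 4.6165·1.3831 − 2.2735·-0.3607 = +7.2054 (running +28.8112)
Area = |Σ|/2 = |28.8112|/2 = 14.4056

Area at t=0.821: 14.4056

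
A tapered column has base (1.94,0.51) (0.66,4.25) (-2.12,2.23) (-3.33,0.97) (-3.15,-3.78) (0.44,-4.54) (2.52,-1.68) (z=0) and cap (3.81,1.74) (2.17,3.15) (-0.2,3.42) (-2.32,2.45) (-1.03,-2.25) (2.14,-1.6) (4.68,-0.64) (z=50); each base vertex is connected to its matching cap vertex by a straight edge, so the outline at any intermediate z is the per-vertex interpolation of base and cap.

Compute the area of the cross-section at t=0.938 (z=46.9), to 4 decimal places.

Cross-section at t=0.938: each vertex is (1-t)·p0[i] + t·p1[i].
  v1: (1-0.938)·(1.94,0.51) + 0.938·(3.81,1.74) = (3.6941,1.6637)
  v2: (1-0.938)·(0.66,4.25) + 0.938·(2.17,3.15) = (2.0764,3.2182)
  v3: (1-0.938)·(-2.12,2.23) + 0.938·(-0.2,3.42) = (-0.3190,3.3462)
  v4: (1-0.938)·(-3.33,0.97) + 0.938·(-2.32,2.45) = (-2.3826,2.3582)
  v5: (1-0.938)·(-3.15,-3.78) + 0.938·(-1.03,-2.25) = (-1.1614,-2.3449)
  v6: (1-0.938)·(0.44,-4.54) + 0.938·(2.14,-1.6) = (2.0346,-1.7823)
  v7: (1-0.938)·(2.52,-1.68) + 0.938·(4.68,-0.64) = (4.5461,-0.7045)
Shoelace sum Σ(x_i·y_{i+1} − x_{i+1}·y_i):
  i=1: 3.6941·3.2182 − 2.0764·1.6637 = +8.4337 (running +8.4337)
  i=2: 2.0764·3.3462 − -0.3190·3.2182 = +7.9748 (running +16.4084)
  i=3: -0.3190·2.3582 − -2.3826·3.3462 = +7.2204 (running +23.6288)
  i=4: -2.3826·-2.3449 − -1.1614·2.3582 = +8.3259 (running +31.9547)
  i=5: -1.1614·-1.7823 − 2.0346·-2.3449 = +6.8409 (running +38.7956)
  i=6: 2.0346·-0.7045 − 4.5461·-1.7823 = +6.6691 (running +45.4646)
  i=7: 4.5461·1.6637 − 3.6941·-0.7045 = +10.1659 (running +55.6305)
Area = |Σ|/2 = |55.6305|/2 = 27.8152

Area at t=0.938: 27.8152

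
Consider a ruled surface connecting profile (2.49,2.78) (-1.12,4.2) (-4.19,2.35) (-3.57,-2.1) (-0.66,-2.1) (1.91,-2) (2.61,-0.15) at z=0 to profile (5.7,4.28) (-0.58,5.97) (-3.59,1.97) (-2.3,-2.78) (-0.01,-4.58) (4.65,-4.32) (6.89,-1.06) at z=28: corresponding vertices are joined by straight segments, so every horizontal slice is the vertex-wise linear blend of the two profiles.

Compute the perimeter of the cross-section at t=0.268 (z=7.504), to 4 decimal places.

Perimeter at t=0.268: 25.0851

Cross-section at t=0.268: each vertex is (1-t)·p0[i] + t·p1[i].
  v1: (1-0.268)·(2.49,2.78) + 0.268·(5.7,4.28) = (3.3503,3.1820)
  v2: (1-0.268)·(-1.12,4.2) + 0.268·(-0.58,5.97) = (-0.9753,4.6744)
  v3: (1-0.268)·(-4.19,2.35) + 0.268·(-3.59,1.97) = (-4.0292,2.2482)
  v4: (1-0.268)·(-3.57,-2.1) + 0.268·(-2.3,-2.78) = (-3.2296,-2.2822)
  v5: (1-0.268)·(-0.66,-2.1) + 0.268·(-0.01,-4.58) = (-0.4858,-2.7646)
  v6: (1-0.268)·(1.91,-2) + 0.268·(4.65,-4.32) = (2.6443,-2.6218)
  v7: (1-0.268)·(2.61,-0.15) + 0.268·(6.89,-1.06) = (3.7570,-0.3939)
Perimeter = Σ |v_{i+1} − v_i|:
  edge 1→2: √(-4.3256² + 1.4924²) = 4.5758 (running 4.5758)
  edge 2→3: √(-3.0539² + -2.4262²) = 3.9004 (running 8.4761)
  edge 3→4: √(0.7996² + -4.5304²) = 4.6004 (running 13.0765)
  edge 4→5: √(2.7438² + -0.4824²) = 2.7859 (running 15.8625)
  edge 5→6: √(3.1301² + 0.1429²) = 3.1334 (running 18.9958)
  edge 6→7: √(1.1127² + 2.2279²) = 2.4903 (running 21.4861)
  edge 7→1: √(-0.4068² + 3.5759²) = 3.5989 (running 25.0851)
Perimeter = 25.0851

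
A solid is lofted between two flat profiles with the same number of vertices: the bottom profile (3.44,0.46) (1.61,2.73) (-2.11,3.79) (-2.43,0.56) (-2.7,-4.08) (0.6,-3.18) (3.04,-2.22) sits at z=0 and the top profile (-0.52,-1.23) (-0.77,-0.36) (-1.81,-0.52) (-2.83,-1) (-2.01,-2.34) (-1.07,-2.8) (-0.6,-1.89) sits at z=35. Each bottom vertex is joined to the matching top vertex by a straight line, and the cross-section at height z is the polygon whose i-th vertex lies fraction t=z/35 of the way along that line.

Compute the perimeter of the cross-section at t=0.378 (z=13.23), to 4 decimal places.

Perimeter at t=0.378: 16.8826

Cross-section at t=0.378: each vertex is (1-t)·p0[i] + t·p1[i].
  v1: (1-0.378)·(3.44,0.46) + 0.378·(-0.52,-1.23) = (1.9431,-0.1788)
  v2: (1-0.378)·(1.61,2.73) + 0.378·(-0.77,-0.36) = (0.7104,1.5620)
  v3: (1-0.378)·(-2.11,3.79) + 0.378·(-1.81,-0.52) = (-1.9966,2.1608)
  v4: (1-0.378)·(-2.43,0.56) + 0.378·(-2.83,-1) = (-2.5812,-0.0297)
  v5: (1-0.378)·(-2.7,-4.08) + 0.378·(-2.01,-2.34) = (-2.4392,-3.4223)
  v6: (1-0.378)·(0.6,-3.18) + 0.378·(-1.07,-2.8) = (-0.0313,-3.0364)
  v7: (1-0.378)·(3.04,-2.22) + 0.378·(-0.6,-1.89) = (1.6641,-2.0953)
Perimeter = Σ |v_{i+1} − v_i|:
  edge 1→2: √(-1.2328² + 1.7408²) = 2.1331 (running 2.1331)
  edge 2→3: √(-2.7070² + 0.5988²) = 2.7724 (running 4.9055)
  edge 3→4: √(-0.5846² + -2.1905²) = 2.2672 (running 7.1727)
  edge 4→5: √(0.1420² + -3.3926²) = 3.3956 (running 10.5682)
  edge 5→6: √(2.4079² + 0.3859²) = 2.4386 (running 13.0069)
  edge 6→7: √(1.6953² + 0.9411²) = 1.9390 (running 14.9459)
  edge 7→1: √(0.2790² + 1.9164²) = 1.9366 (running 16.8826)
Perimeter = 16.8826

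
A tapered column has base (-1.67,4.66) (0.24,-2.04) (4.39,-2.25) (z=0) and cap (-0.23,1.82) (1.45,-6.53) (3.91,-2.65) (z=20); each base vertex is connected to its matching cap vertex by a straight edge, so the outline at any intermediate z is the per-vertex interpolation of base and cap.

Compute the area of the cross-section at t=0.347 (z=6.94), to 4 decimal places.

Area at t=0.347: 14.0647

Cross-section at t=0.347: each vertex is (1-t)·p0[i] + t·p1[i].
  v1: (1-0.347)·(-1.67,4.66) + 0.347·(-0.23,1.82) = (-1.1703,3.6745)
  v2: (1-0.347)·(0.24,-2.04) + 0.347·(1.45,-6.53) = (0.6599,-3.5980)
  v3: (1-0.347)·(4.39,-2.25) + 0.347·(3.91,-2.65) = (4.2234,-2.3888)
Shoelace sum Σ(x_i·y_{i+1} − x_{i+1}·y_i):
  i=1: -1.1703·-3.5980 − 0.6599·3.6745 = +1.7861 (running +1.7861)
  i=2: 0.6599·-2.3888 − 4.2234·-3.5980 = +13.6198 (running +15.4059)
  i=3: 4.2234·3.6745 − -1.1703·-2.3888 = +12.7235 (running +28.1294)
Area = |Σ|/2 = |28.1294|/2 = 14.0647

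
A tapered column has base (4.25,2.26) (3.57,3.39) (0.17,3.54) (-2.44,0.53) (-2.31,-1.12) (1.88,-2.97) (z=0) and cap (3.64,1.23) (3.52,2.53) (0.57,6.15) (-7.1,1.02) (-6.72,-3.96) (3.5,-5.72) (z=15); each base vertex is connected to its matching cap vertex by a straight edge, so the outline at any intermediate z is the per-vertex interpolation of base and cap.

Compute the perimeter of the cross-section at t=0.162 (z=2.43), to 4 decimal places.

Perimeter at t=0.162: 23.0408

Cross-section at t=0.162: each vertex is (1-t)·p0[i] + t·p1[i].
  v1: (1-0.162)·(4.25,2.26) + 0.162·(3.64,1.23) = (4.1512,2.0931)
  v2: (1-0.162)·(3.57,3.39) + 0.162·(3.52,2.53) = (3.5619,3.2507)
  v3: (1-0.162)·(0.17,3.54) + 0.162·(0.57,6.15) = (0.2348,3.9628)
  v4: (1-0.162)·(-2.44,0.53) + 0.162·(-7.1,1.02) = (-3.1949,0.6094)
  v5: (1-0.162)·(-2.31,-1.12) + 0.162·(-6.72,-3.96) = (-3.0244,-1.5801)
  v6: (1-0.162)·(1.88,-2.97) + 0.162·(3.5,-5.72) = (2.1424,-3.4155)
Perimeter = Σ |v_{i+1} − v_i|:
  edge 1→2: √(-0.5893² + 1.1575²) = 1.2989 (running 1.2989)
  edge 2→3: √(-3.3271² + 0.7121²) = 3.4025 (running 4.7014)
  edge 3→4: √(-3.4297² + -3.3534²) = 4.7967 (running 9.4981)
  edge 4→5: √(0.1705² + -2.1895²) = 2.1961 (running 11.6942)
  edge 5→6: √(5.1669² + -1.8354²) = 5.4832 (running 17.1773)
  edge 6→1: √(2.0087² + 5.5086²) = 5.8635 (running 23.0408)
Perimeter = 23.0408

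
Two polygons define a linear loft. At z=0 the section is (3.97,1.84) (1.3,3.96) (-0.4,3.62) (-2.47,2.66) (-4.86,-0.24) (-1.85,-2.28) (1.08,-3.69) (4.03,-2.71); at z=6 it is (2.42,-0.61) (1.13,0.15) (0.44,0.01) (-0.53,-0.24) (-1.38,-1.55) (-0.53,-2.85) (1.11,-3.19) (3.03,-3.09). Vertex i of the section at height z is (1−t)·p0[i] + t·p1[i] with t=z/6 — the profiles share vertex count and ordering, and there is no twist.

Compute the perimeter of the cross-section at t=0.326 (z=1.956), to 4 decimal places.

Cross-section at t=0.326: each vertex is (1-t)·p0[i] + t·p1[i].
  v1: (1-0.326)·(3.97,1.84) + 0.326·(2.42,-0.61) = (3.4647,1.0413)
  v2: (1-0.326)·(1.3,3.96) + 0.326·(1.13,0.15) = (1.2446,2.7179)
  v3: (1-0.326)·(-0.4,3.62) + 0.326·(0.44,0.01) = (-0.1262,2.4431)
  v4: (1-0.326)·(-2.47,2.66) + 0.326·(-0.53,-0.24) = (-1.8376,1.7146)
  v5: (1-0.326)·(-4.86,-0.24) + 0.326·(-1.38,-1.55) = (-3.7255,-0.6671)
  v6: (1-0.326)·(-1.85,-2.28) + 0.326·(-0.53,-2.85) = (-1.4197,-2.4658)
  v7: (1-0.326)·(1.08,-3.69) + 0.326·(1.11,-3.19) = (1.0898,-3.5270)
  v8: (1-0.326)·(4.03,-2.71) + 0.326·(3.03,-3.09) = (3.7040,-2.8339)
Perimeter = Σ |v_{i+1} − v_i|:
  edge 1→2: √(-2.2201² + 1.6766²) = 2.7821 (running 2.7821)
  edge 2→3: √(-1.3707² + -0.2748²) = 1.3980 (running 4.1801)
  edge 3→4: √(-1.7114² + -0.7285²) = 1.8600 (running 6.0401)
  edge 4→5: √(-1.8880² + -2.3817²) = 3.0392 (running 9.0793)
  edge 5→6: √(2.3058² + -1.7988²) = 2.9245 (running 12.0038)
  edge 6→7: √(2.5095² + -1.0612²) = 2.7246 (running 14.7284)
  edge 7→8: √(2.6142² + 0.6931²) = 2.7045 (running 17.4329)
  edge 8→1: √(-0.2393² + 3.8752²) = 3.8826 (running 21.3155)
Perimeter = 21.3155

Perimeter at t=0.326: 21.3155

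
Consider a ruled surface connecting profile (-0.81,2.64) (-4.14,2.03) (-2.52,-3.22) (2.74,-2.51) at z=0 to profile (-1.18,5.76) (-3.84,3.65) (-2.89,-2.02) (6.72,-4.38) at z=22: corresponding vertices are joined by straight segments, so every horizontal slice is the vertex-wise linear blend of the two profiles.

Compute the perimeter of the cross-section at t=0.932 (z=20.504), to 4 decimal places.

Perimeter at t=0.932: 31.0620

Cross-section at t=0.932: each vertex is (1-t)·p0[i] + t·p1[i].
  v1: (1-0.932)·(-0.81,2.64) + 0.932·(-1.18,5.76) = (-1.1548,5.5478)
  v2: (1-0.932)·(-4.14,2.03) + 0.932·(-3.84,3.65) = (-3.8604,3.5398)
  v3: (1-0.932)·(-2.52,-3.22) + 0.932·(-2.89,-2.02) = (-2.8648,-2.1016)
  v4: (1-0.932)·(2.74,-2.51) + 0.932·(6.72,-4.38) = (6.4494,-4.2528)
Perimeter = Σ |v_{i+1} − v_i|:
  edge 1→2: √(-2.7056² + -2.0080²) = 3.3693 (running 3.3693)
  edge 2→3: √(0.9956² + -5.6414²) = 5.7286 (running 9.0979)
  edge 3→4: √(9.3142² + -2.1512²) = 9.5594 (running 18.6573)
  edge 4→1: √(-7.6042² + 9.8007²) = 12.4047 (running 31.0620)
Perimeter = 31.0620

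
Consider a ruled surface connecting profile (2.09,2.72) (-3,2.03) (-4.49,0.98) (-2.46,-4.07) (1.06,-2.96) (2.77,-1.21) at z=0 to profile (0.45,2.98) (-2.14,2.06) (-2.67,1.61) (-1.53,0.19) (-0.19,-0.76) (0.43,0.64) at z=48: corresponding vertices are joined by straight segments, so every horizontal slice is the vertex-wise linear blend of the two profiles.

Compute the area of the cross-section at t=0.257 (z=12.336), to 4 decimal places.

Area at t=0.257: 25.0531

Cross-section at t=0.257: each vertex is (1-t)·p0[i] + t·p1[i].
  v1: (1-0.257)·(2.09,2.72) + 0.257·(0.45,2.98) = (1.6685,2.7868)
  v2: (1-0.257)·(-3,2.03) + 0.257·(-2.14,2.06) = (-2.7790,2.0377)
  v3: (1-0.257)·(-4.49,0.98) + 0.257·(-2.67,1.61) = (-4.0223,1.1419)
  v4: (1-0.257)·(-2.46,-4.07) + 0.257·(-1.53,0.19) = (-2.2210,-2.9752)
  v5: (1-0.257)·(1.06,-2.96) + 0.257·(-0.19,-0.76) = (0.7388,-2.3946)
  v6: (1-0.257)·(2.77,-1.21) + 0.257·(0.43,0.64) = (2.1686,-0.7346)
Shoelace sum Σ(x_i·y_{i+1} − x_{i+1}·y_i):
  i=1: 1.6685·2.0377 − -2.7790·2.7868 = +11.1445 (running +11.1445)
  i=2: -2.7790·1.1419 − -4.0223·2.0377 = +5.0229 (running +16.1673)
  i=3: -4.0223·-2.9752 − -2.2210·1.1419 = +14.5031 (running +30.6704)
  i=4: -2.2210·-2.3946 − 0.7388·-2.9752 = +7.5163 (running +38.1867)
  i=5: 0.7388·-0.7346 − 2.1686·-2.3946 = +4.6503 (running +42.8371)
  i=6: 2.1686·2.7868 − 1.6685·-0.7346 = +7.2692 (running +50.1062)
Area = |Σ|/2 = |50.1062|/2 = 25.0531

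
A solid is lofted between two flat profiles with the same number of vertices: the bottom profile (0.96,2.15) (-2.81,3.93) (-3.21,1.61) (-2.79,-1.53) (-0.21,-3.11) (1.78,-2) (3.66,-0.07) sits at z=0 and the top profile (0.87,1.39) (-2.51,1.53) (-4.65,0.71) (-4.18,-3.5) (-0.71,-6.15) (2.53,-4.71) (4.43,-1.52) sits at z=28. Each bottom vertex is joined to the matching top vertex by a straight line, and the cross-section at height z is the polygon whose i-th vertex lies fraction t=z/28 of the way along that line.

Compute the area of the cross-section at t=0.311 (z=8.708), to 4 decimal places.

Area at t=0.311: 33.8969

Cross-section at t=0.311: each vertex is (1-t)·p0[i] + t·p1[i].
  v1: (1-0.311)·(0.96,2.15) + 0.311·(0.87,1.39) = (0.9320,1.9136)
  v2: (1-0.311)·(-2.81,3.93) + 0.311·(-2.51,1.53) = (-2.7167,3.1836)
  v3: (1-0.311)·(-3.21,1.61) + 0.311·(-4.65,0.71) = (-3.6578,1.3301)
  v4: (1-0.311)·(-2.79,-1.53) + 0.311·(-4.18,-3.5) = (-3.2223,-2.1427)
  v5: (1-0.311)·(-0.21,-3.11) + 0.311·(-0.71,-6.15) = (-0.3655,-4.0554)
  v6: (1-0.311)·(1.78,-2) + 0.311·(2.53,-4.71) = (2.0133,-2.8428)
  v7: (1-0.311)·(3.66,-0.07) + 0.311·(4.43,-1.52) = (3.8995,-0.5210)
Shoelace sum Σ(x_i·y_{i+1} − x_{i+1}·y_i):
  i=1: 0.9320·3.1836 − -2.7167·1.9136 = +8.1659 (running +8.1659)
  i=2: -2.7167·1.3301 − -3.6578·3.1836 = +8.0316 (running +16.1975)
  i=3: -3.6578·-2.1427 − -3.2223·1.3301 = +12.1235 (running +28.3211)
  i=4: -3.2223·-4.0554 − -0.3655·-2.1427 = +12.2847 (running +40.6057)
  i=5: -0.3655·-2.8428 − 2.0133·-4.0554 = +9.2037 (running +49.8094)
  i=6: 2.0133·-0.5210 − 3.8995·-2.8428 = +10.0366 (running +59.8460)
  i=7: 3.8995·1.9136 − 0.9320·-0.5210 = +7.9477 (running +67.7937)
Area = |Σ|/2 = |67.7937|/2 = 33.8969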